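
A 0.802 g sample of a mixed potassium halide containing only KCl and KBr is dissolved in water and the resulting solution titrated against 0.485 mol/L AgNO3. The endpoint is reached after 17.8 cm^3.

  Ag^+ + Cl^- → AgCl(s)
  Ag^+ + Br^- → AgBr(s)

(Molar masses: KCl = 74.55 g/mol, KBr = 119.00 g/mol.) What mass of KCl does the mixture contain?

n(AgNO3) = 0.0178 × 0.485 = 8.63 × 10^-3 mol
Let x = n(KCl), y = n(KBr).
Titrant: 1x + 1y = 8.63 × 10^-3;  mass: 74.55x + 119.00y = 0.802
Solving, x = 5.07 × 10^-3 mol, y = 3.56 × 10^-3 mol
mass of KCl = 5.07 × 10^-3 × 74.55 = 0.378 g

0.378 g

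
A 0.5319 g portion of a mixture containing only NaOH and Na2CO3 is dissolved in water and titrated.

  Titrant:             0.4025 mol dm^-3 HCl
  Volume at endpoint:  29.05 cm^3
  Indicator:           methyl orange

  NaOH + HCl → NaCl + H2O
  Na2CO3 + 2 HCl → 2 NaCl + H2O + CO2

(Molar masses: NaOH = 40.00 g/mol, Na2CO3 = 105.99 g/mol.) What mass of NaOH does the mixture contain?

n(HCl) = 0.02905 × 0.4025 = 0.01169 mol
Let x = n(NaOH), y = n(Na2CO3).
Titrant: 1x + 2y = 0.01169;  mass: 40.00x + 105.99y = 0.5319
Solving, x = 6.753 × 10^-3 mol, y = 2.470 × 10^-3 mol
mass of NaOH = 6.753 × 10^-3 × 40.00 = 0.2701 g

0.2701 g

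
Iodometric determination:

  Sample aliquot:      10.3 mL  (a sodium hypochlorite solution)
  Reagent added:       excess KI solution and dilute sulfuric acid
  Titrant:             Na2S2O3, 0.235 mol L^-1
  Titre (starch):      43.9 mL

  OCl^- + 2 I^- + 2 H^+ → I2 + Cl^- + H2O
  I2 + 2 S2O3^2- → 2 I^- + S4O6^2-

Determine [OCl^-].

n(S2O3^2-) = 0.0439 × 0.235 = 0.0103 mol
n(I2) = n(S2O3^2-)/2 = 5.16 × 10^-3 mol
n(OCl^-) in the aliquot = 5.16 × 10^-3 mol (1:1 ratio)
[OCl^-] = 5.16 × 10^-3 / 0.0103 = 0.501 mol/L

0.501 mol/L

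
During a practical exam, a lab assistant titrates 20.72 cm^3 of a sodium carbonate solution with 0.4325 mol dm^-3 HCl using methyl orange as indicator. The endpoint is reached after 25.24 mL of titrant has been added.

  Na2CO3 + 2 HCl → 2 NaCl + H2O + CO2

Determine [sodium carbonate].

0.2634 mol/L

n(HCl) = 0.02524 L × 0.4325 mol/L = 0.01092 mol
From the 1:2 mole ratio, n(Na2CO3) = 1/2 × 0.01092 = 5.458 × 10^-3 mol
[Na2CO3] = 5.458 × 10^-3 mol / 0.02072 L = 0.2634 mol/L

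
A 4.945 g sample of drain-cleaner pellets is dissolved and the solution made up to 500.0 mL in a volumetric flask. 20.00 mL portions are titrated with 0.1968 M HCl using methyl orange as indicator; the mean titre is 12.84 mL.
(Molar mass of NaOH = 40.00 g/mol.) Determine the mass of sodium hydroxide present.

2.527 g

NaOH + HCl → NaCl + H2O
n(HCl) per titration = 0.01284 × 0.1968 = 2.527 × 10^-3 mol
n(NaOH) in each aliquot = 2.527 × 10^-3 mol (1:1 ratio)
n(NaOH) in the whole flask = 2.527 × 10^-3 × 500.0/20.00 = 0.06317 mol
mass of NaOH = 0.06317 × 40.00 = 2.527 g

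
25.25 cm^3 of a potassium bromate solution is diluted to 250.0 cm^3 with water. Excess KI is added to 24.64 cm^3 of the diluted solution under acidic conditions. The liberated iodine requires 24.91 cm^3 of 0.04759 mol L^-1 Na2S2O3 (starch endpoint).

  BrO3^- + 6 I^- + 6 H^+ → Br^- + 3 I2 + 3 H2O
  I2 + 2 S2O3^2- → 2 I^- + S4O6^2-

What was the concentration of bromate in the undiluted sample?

n(S2O3^2-) = 0.02491 × 0.04759 = 1.185 × 10^-3 mol
n(I2) = n(S2O3^2-)/2 = 5.927 × 10^-4 mol
From the 1:3 ratio, n(BrO3^-) in the aliquot = 1/3 × 5.927 × 10^-4 = 1.976 × 10^-4 mol
[BrO3^-]_dilute = 1.976 × 10^-4 / 0.02464 = 0.008019 mol/L
[BrO3^-]_original = 0.008019 × 250.0/25.25 = 0.07939 mol/L

0.07939 mol/L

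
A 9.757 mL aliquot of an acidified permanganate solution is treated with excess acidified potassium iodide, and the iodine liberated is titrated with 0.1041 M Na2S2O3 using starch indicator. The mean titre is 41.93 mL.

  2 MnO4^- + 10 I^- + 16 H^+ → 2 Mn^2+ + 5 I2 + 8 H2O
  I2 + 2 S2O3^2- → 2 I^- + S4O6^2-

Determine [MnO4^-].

n(S2O3^2-) = 0.04193 × 0.1041 = 4.365 × 10^-3 mol
n(I2) = n(S2O3^2-)/2 = 2.182 × 10^-3 mol
From the 2:5 ratio, n(MnO4^-) in the aliquot = 2/5 × 2.182 × 10^-3 = 8.730 × 10^-4 mol
[MnO4^-] = 8.730 × 10^-4 / 0.009757 = 0.08947 mol/L

0.08947 M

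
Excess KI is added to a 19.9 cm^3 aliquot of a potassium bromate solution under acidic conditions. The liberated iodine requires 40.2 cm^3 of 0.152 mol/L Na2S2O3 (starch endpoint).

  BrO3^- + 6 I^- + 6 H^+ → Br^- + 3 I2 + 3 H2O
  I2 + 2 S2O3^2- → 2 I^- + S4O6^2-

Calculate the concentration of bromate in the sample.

0.0512 mol/L

n(S2O3^2-) = 0.0402 × 0.152 = 6.11 × 10^-3 mol
n(I2) = n(S2O3^2-)/2 = 3.06 × 10^-3 mol
From the 1:3 ratio, n(BrO3^-) in the aliquot = 1/3 × 3.06 × 10^-3 = 1.02 × 10^-3 mol
[BrO3^-] = 1.02 × 10^-3 / 0.0199 = 0.0512 mol/L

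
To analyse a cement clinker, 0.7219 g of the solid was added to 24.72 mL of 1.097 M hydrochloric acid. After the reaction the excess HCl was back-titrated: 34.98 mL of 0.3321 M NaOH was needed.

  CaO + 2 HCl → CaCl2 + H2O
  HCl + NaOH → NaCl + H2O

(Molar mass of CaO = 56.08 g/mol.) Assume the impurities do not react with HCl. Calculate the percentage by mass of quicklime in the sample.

60.21 %

n(HCl) added = 0.02472 × 1.097 = 0.02712 mol
n(NaOH) used in back-titration = 0.03498 × 0.3321 = 0.01162 mol
n(HCl) left over = 0.01162 mol (1:1 ratio)
n(HCl) consumed by analyte = 0.02712 − 0.01162 = 0.01550 mol
From the 1:2 ratio, n(CaO) = 1/2 × 0.01550 = 7.750 × 10^-3 mol
mass of CaO = 7.750 × 10^-3 × 56.08 = 0.4346 g
% CaO = 0.4346 / 0.7219 × 100 = 60.21 %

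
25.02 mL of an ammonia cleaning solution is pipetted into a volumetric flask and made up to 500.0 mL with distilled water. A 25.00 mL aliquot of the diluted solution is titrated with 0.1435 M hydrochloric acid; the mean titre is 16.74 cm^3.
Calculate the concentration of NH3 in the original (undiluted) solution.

1.920 M

NH3 + HCl → NH4Cl
n(HCl) = 0.01674 × 0.1435 = 2.402 × 10^-3 mol
n(NH3) in the aliquot = 2.402 × 10^-3 mol (1:1 ratio)
[NH3]_dilute = 2.402 × 10^-3 / 0.02500 = 0.09609 mol/L
Dilution factor = 500.0 / 25.02 = 19.98
[NH3]_stock = 0.09609 × 19.98 = 1.920 mol/L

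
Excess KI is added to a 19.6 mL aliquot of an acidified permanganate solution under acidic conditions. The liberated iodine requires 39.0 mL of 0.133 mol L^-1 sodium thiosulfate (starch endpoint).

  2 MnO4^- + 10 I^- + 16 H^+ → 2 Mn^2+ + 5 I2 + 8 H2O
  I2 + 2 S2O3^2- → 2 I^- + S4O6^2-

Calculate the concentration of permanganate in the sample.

n(S2O3^2-) = 0.0390 × 0.133 = 5.19 × 10^-3 mol
n(I2) = n(S2O3^2-)/2 = 2.59 × 10^-3 mol
From the 2:5 ratio, n(MnO4^-) in the aliquot = 2/5 × 2.59 × 10^-3 = 1.04 × 10^-3 mol
[MnO4^-] = 1.04 × 10^-3 / 0.0196 = 0.0529 mol/L

0.0529 mol/L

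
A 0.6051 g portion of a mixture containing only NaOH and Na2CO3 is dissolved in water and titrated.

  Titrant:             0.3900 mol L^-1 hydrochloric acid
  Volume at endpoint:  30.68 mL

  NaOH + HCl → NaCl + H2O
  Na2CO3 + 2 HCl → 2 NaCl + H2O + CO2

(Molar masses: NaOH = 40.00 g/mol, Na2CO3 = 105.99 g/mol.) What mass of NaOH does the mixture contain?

0.08925 g

n(HCl) = 0.03068 × 0.3900 = 0.01197 mol
Let x = n(NaOH), y = n(Na2CO3).
Titrant: 1x + 2y = 0.01197;  mass: 40.00x + 105.99y = 0.6051
Solving, x = 2.231 × 10^-3 mol, y = 4.867 × 10^-3 mol
mass of NaOH = 2.231 × 10^-3 × 40.00 = 0.08925 g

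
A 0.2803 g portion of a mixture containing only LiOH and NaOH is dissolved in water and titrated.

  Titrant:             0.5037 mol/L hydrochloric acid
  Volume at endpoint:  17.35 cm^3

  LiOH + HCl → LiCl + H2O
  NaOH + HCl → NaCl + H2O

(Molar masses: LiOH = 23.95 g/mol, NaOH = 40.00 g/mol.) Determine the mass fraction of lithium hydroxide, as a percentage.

n(HCl) = 0.01735 × 0.5037 = 8.739 × 10^-3 mol
Let x = n(LiOH), y = n(NaOH).
Titrant: 1x + 1y = 8.739 × 10^-3;  mass: 23.95x + 40.00y = 0.2803
Solving, x = 4.316 × 10^-3 mol, y = 4.423 × 10^-3 mol
mass of LiOH = 4.316 × 10^-3 × 23.95 = 0.1034 g
% LiOH = 0.1034 / 0.2803 × 100 = 36.88 %

36.88 %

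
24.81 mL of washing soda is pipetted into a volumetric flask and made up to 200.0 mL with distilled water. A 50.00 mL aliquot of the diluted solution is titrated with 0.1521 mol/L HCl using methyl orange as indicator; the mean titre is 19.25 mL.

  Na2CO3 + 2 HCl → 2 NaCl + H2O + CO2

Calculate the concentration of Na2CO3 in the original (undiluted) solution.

n(HCl) = 0.01925 × 0.1521 = 2.928 × 10^-3 mol
From the 1:2 ratio, n(Na2CO3) in the aliquot = 1/2 × 2.928 × 10^-3 = 1.464 × 10^-3 mol
[Na2CO3]_dilute = 1.464 × 10^-3 / 0.05000 = 0.02928 mol/L
Dilution factor = 200.0 / 24.81 = 8.061
[Na2CO3]_stock = 0.02928 × 8.061 = 0.2360 mol/L

0.2360 mol/L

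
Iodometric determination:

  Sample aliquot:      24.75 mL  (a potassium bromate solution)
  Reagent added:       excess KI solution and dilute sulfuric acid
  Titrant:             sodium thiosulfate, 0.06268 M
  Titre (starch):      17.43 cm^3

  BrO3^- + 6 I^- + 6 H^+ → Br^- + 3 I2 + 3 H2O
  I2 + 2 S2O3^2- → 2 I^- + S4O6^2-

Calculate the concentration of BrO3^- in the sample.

n(S2O3^2-) = 0.01743 × 0.06268 = 1.093 × 10^-3 mol
n(I2) = n(S2O3^2-)/2 = 5.463 × 10^-4 mol
From the 1:3 ratio, n(BrO3^-) in the aliquot = 1/3 × 5.463 × 10^-4 = 1.821 × 10^-4 mol
[BrO3^-] = 1.821 × 10^-4 / 0.02475 = 0.007357 mol/L

0.007357 M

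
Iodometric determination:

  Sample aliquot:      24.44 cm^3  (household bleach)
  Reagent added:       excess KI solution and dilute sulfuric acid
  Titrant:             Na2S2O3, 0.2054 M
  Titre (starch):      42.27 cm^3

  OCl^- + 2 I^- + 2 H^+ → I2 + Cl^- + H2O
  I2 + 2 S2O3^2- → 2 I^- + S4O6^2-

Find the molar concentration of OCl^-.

n(S2O3^2-) = 0.04227 × 0.2054 = 8.682 × 10^-3 mol
n(I2) = n(S2O3^2-)/2 = 4.341 × 10^-3 mol
n(OCl^-) in the aliquot = 4.341 × 10^-3 mol (1:1 ratio)
[OCl^-] = 4.341 × 10^-3 / 0.02444 = 0.1776 mol/L

0.1776 M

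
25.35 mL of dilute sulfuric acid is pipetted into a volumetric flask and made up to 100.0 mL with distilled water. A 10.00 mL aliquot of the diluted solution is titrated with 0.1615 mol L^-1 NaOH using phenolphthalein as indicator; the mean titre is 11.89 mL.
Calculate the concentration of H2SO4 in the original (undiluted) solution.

0.3787 mol/L

H2SO4 + 2 NaOH → Na2SO4 + 2 H2O
n(NaOH) = 0.01189 × 0.1615 = 1.920 × 10^-3 mol
From the 1:2 ratio, n(H2SO4) in the aliquot = 1/2 × 1.920 × 10^-3 = 9.601 × 10^-4 mol
[H2SO4]_dilute = 9.601 × 10^-4 / 0.01000 = 0.09601 mol/L
Dilution factor = 100.0 / 25.35 = 3.945
[H2SO4]_stock = 0.09601 × 3.945 = 0.3787 mol/L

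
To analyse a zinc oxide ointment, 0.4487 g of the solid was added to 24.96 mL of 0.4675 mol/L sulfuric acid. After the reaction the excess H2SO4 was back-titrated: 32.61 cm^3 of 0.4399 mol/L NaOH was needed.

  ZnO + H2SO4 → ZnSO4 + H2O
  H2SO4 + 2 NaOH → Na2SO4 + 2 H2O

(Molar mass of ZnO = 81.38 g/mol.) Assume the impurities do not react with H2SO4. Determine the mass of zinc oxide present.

n(H2SO4) added = 0.02496 × 0.4675 = 0.01167 mol
n(NaOH) used in back-titration = 0.03261 × 0.4399 = 0.01435 mol
From the 1:2 ratio, n(H2SO4) left over = 1/2 × 0.01435 = 7.173 × 10^-3 mol
n(H2SO4) consumed by analyte = 0.01167 − 7.173 × 10^-3 = 4.496 × 10^-3 mol
n(ZnO) = 4.496 × 10^-3 mol (1:1 ratio)
mass of ZnO = 4.496 × 10^-3 × 81.38 = 0.3659 g

0.3659 g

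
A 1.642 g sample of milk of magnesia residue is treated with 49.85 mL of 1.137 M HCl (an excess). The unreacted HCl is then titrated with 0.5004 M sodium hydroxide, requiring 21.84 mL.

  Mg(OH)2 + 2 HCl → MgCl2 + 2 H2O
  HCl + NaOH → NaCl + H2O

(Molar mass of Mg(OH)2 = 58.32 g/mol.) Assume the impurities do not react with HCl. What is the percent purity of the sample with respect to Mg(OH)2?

n(HCl) added = 0.04985 × 1.137 = 0.05668 mol
n(NaOH) used in back-titration = 0.02184 × 0.5004 = 0.01093 mol
n(HCl) left over = 0.01093 mol (1:1 ratio)
n(HCl) consumed by analyte = 0.05668 − 0.01093 = 0.04575 mol
From the 1:2 ratio, n(Mg(OH)2) = 1/2 × 0.04575 = 0.02288 mol
mass of Mg(OH)2 = 0.02288 × 58.32 = 1.334 g
% Mg(OH)2 = 1.334 / 1.642 × 100 = 81.25 %

81.25 %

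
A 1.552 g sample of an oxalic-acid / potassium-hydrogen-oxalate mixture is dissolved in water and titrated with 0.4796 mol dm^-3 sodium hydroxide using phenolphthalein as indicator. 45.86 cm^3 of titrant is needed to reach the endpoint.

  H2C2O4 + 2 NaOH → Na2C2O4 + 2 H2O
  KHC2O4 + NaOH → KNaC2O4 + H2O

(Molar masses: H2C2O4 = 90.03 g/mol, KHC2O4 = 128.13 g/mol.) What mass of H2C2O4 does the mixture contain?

0.6857 g

n(NaOH) = 0.04586 × 0.4796 = 0.02199 mol
Let x = n(H2C2O4), y = n(KHC2O4).
Titrant: 2x + 1y = 0.02199;  mass: 90.03x + 128.13y = 1.552
Solving, x = 7.617 × 10^-3 mol, y = 6.761 × 10^-3 mol
mass of H2C2O4 = 7.617 × 10^-3 × 90.03 = 0.6857 g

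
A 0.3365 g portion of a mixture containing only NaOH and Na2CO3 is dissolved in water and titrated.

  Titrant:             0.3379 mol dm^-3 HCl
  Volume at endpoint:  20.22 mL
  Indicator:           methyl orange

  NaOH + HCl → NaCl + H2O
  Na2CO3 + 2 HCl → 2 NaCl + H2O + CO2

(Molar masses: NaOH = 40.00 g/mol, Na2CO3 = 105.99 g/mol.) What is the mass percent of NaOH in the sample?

n(HCl) = 0.02022 × 0.3379 = 6.832 × 10^-3 mol
Let x = n(NaOH), y = n(Na2CO3).
Titrant: 1x + 2y = 6.832 × 10^-3;  mass: 40.00x + 105.99y = 0.3365
Solving, x = 1.968 × 10^-3 mol, y = 2.432 × 10^-3 mol
mass of NaOH = 1.968 × 10^-3 × 40.00 = 0.07874 g
% NaOH = 0.07874 / 0.3365 × 100 = 23.40 %

23.40 %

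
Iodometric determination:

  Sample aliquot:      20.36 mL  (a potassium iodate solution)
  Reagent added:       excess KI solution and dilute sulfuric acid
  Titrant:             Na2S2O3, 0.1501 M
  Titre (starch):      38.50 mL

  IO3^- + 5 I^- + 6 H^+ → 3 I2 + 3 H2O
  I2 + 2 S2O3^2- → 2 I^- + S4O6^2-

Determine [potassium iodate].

n(S2O3^2-) = 0.03850 × 0.1501 = 5.779 × 10^-3 mol
n(I2) = n(S2O3^2-)/2 = 2.889 × 10^-3 mol
From the 1:3 ratio, n(IO3^-) in the aliquot = 1/3 × 2.889 × 10^-3 = 9.631 × 10^-4 mol
[IO3^-] = 9.631 × 10^-4 / 0.02036 = 0.04731 mol/L

0.04731 M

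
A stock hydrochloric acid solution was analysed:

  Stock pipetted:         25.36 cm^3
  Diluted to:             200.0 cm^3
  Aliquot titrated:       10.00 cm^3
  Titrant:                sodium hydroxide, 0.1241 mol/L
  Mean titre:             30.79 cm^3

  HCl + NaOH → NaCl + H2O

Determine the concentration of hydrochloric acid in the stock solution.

3.013 mol/L

n(NaOH) = 0.03079 × 0.1241 = 3.821 × 10^-3 mol
n(HCl) in the aliquot = 3.821 × 10^-3 mol (1:1 ratio)
[HCl]_dilute = 3.821 × 10^-3 / 0.01000 = 0.3821 mol/L
Dilution factor = 200.0 / 25.36 = 7.886
[HCl]_stock = 0.3821 × 7.886 = 3.013 mol/L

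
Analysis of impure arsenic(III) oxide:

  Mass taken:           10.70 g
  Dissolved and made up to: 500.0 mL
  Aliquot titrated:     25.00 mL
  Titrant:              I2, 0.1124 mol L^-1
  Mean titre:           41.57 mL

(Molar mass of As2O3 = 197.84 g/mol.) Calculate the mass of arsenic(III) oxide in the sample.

9.244 g

As2O3 + 2 I2 + 2 H2O → As2O5 + 4 HI
n(I2) per titration = 0.04157 × 0.1124 = 4.672 × 10^-3 mol
From the 1:2 ratio, n(As2O3) in each aliquot = 1/2 × 4.672 × 10^-3 = 2.336 × 10^-3 mol
n(As2O3) in the whole flask = 2.336 × 10^-3 × 500.0/25.00 = 0.04672 mol
mass of As2O3 = 0.04672 × 197.84 = 9.244 g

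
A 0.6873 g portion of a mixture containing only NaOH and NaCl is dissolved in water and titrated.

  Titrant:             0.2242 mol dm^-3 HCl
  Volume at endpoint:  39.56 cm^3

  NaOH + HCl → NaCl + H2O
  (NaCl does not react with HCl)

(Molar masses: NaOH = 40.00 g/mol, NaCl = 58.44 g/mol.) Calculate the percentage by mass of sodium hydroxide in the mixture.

51.62 %

n(HCl) = 0.03956 × 0.2242 = 8.869 × 10^-3 mol
Let x = n(NaOH), y = n(NaCl).
Titrant: 1x = 8.869 × 10^-3;  mass: 40.00x + 58.44y = 0.6873
Solving, x = 8.869 × 10^-3 mol, y = 5.690 × 10^-3 mol
mass of NaOH = 8.869 × 10^-3 × 40.00 = 0.3548 g
% NaOH = 0.3548 / 0.6873 × 100 = 51.62 %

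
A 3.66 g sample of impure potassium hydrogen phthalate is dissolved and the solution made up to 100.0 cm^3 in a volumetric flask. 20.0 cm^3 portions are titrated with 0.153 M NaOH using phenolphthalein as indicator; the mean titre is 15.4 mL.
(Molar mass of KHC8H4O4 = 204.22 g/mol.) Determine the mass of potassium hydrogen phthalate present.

KHC8H4O4 + NaOH → KNaC8H4O4 + H2O
n(NaOH) per titration = 0.0154 × 0.153 = 2.36 × 10^-3 mol
n(KHC8H4O4) in each aliquot = 2.36 × 10^-3 mol (1:1 ratio)
n(KHC8H4O4) in the whole flask = 2.36 × 10^-3 × 100.0/20.0 = 0.0118 mol
mass of KHC8H4O4 = 0.0118 × 204.22 = 2.41 g

2.41 g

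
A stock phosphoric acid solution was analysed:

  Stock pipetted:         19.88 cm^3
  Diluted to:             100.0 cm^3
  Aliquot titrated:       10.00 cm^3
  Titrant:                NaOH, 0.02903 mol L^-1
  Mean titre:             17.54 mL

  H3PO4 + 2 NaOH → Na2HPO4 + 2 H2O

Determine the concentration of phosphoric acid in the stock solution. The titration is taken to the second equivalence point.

n(NaOH) = 0.01754 × 0.02903 = 5.092 × 10^-4 mol
From the 1:2 ratio, n(H3PO4) in the aliquot = 1/2 × 5.092 × 10^-4 = 2.546 × 10^-4 mol
[H3PO4]_dilute = 2.546 × 10^-4 / 0.01000 = 0.02546 mol/L
Dilution factor = 100.0 / 19.88 = 5.030
[H3PO4]_stock = 0.02546 × 5.030 = 0.1281 mol/L

0.1281 mol/L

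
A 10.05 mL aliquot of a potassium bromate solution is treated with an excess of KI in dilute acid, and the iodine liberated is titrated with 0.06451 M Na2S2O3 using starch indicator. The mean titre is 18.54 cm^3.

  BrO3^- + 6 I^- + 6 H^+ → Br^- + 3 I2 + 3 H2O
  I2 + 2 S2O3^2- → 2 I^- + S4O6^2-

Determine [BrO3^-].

0.01983 M

n(S2O3^2-) = 0.01854 × 0.06451 = 1.196 × 10^-3 mol
n(I2) = n(S2O3^2-)/2 = 5.980 × 10^-4 mol
From the 1:3 ratio, n(BrO3^-) in the aliquot = 1/3 × 5.980 × 10^-4 = 1.993 × 10^-4 mol
[BrO3^-] = 1.993 × 10^-4 / 0.01005 = 0.01983 mol/L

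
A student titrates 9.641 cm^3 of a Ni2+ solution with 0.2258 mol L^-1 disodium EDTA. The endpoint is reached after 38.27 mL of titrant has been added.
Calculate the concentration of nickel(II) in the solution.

Ni^2+ + EDTA^4- → [Ni(EDTA)]^2-
n(EDTA) = 0.03827 L × 0.2258 mol/L = 8.641 × 10^-3 mol
n(Ni2+) = 8.641 × 10^-3 mol (1:1 mole ratio)
[Ni2+] = 8.641 × 10^-3 mol / 0.009641 L = 0.8963 mol/L

0.8963 mol/L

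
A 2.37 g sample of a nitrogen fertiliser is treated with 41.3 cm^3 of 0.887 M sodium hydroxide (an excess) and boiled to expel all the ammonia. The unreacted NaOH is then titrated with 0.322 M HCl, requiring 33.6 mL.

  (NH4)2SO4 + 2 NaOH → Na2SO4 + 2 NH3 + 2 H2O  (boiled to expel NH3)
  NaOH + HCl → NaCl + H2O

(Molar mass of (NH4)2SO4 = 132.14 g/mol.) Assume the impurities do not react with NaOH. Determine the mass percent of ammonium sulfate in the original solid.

72.0 %

n(NaOH) added = 0.0413 × 0.887 = 0.0366 mol
n(HCl) used in back-titration = 0.0336 × 0.322 = 0.0108 mol
n(NaOH) left over = 0.0108 mol (1:1 ratio)
n(NaOH) consumed by analyte = 0.0366 − 0.0108 = 0.0258 mol
From the 1:2 ratio, n((NH4)2SO4) = 1/2 × 0.0258 = 0.0129 mol
mass of (NH4)2SO4 = 0.0129 × 132.14 = 1.71 g
% (NH4)2SO4 = 1.71 / 2.37 × 100 = 72.0 %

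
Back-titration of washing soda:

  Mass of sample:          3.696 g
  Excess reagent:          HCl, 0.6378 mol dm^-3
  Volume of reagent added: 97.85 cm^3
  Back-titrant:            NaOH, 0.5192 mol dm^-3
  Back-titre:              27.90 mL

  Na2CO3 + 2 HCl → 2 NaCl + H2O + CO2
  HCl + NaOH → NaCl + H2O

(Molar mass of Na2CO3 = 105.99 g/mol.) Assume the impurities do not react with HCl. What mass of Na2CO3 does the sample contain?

2.540 g

n(HCl) added = 0.09785 × 0.6378 = 0.06241 mol
n(NaOH) used in back-titration = 0.02790 × 0.5192 = 0.01449 mol
n(HCl) left over = 0.01449 mol (1:1 ratio)
n(HCl) consumed by analyte = 0.06241 − 0.01449 = 0.04792 mol
From the 1:2 ratio, n(Na2CO3) = 1/2 × 0.04792 = 0.02396 mol
mass of Na2CO3 = 0.02396 × 105.99 = 2.540 g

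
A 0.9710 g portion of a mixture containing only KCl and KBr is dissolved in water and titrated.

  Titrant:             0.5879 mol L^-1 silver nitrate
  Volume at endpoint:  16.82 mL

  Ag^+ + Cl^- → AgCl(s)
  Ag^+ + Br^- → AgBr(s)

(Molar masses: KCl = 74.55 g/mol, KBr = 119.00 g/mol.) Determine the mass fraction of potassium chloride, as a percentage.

n(AgNO3) = 0.01682 × 0.5879 = 9.888 × 10^-3 mol
Let x = n(KCl), y = n(KBr).
Titrant: 1x + 1y = 9.888 × 10^-3;  mass: 74.55x + 119.00y = 0.9710
Solving, x = 4.628 × 10^-3 mol, y = 5.260 × 10^-3 mol
mass of KCl = 4.628 × 10^-3 × 74.55 = 0.3450 g
% KCl = 0.3450 / 0.9710 × 100 = 35.53 %

35.53 %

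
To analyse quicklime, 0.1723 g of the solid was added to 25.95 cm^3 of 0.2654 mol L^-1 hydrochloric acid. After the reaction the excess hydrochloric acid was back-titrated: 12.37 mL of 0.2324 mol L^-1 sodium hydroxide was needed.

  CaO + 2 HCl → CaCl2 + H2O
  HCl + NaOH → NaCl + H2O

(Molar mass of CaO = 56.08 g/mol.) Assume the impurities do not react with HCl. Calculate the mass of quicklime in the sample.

0.1125 g

n(HCl) added = 0.02595 × 0.2654 = 6.887 × 10^-3 mol
n(NaOH) used in back-titration = 0.01237 × 0.2324 = 2.875 × 10^-3 mol
n(HCl) left over = 2.875 × 10^-3 mol (1:1 ratio)
n(HCl) consumed by analyte = 6.887 × 10^-3 − 2.875 × 10^-3 = 4.012 × 10^-3 mol
From the 1:2 ratio, n(CaO) = 1/2 × 4.012 × 10^-3 = 2.006 × 10^-3 mol
mass of CaO = 2.006 × 10^-3 × 56.08 = 0.1125 g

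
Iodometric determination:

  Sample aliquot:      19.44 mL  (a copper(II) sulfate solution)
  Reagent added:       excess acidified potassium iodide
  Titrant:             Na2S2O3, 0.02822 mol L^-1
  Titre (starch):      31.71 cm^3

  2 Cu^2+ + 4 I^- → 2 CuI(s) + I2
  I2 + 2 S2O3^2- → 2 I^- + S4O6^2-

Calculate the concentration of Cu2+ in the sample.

0.04603 mol/L

n(S2O3^2-) = 0.03171 × 0.02822 = 8.949 × 10^-4 mol
n(I2) = n(S2O3^2-)/2 = 4.474 × 10^-4 mol
From the 2:1 ratio, n(Cu2+) in the aliquot = 2/1 × 4.474 × 10^-4 = 8.949 × 10^-4 mol
[Cu2+] = 8.949 × 10^-4 / 0.01944 = 0.04603 mol/L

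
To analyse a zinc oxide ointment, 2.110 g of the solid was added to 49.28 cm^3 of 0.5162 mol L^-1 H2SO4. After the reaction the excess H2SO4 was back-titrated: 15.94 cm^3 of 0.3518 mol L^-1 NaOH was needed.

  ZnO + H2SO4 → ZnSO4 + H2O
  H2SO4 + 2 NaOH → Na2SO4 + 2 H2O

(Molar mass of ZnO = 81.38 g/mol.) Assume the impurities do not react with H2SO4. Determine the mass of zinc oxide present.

n(H2SO4) added = 0.04928 × 0.5162 = 0.02544 mol
n(NaOH) used in back-titration = 0.01594 × 0.3518 = 5.608 × 10^-3 mol
From the 1:2 ratio, n(H2SO4) left over = 1/2 × 5.608 × 10^-3 = 2.804 × 10^-3 mol
n(H2SO4) consumed by analyte = 0.02544 − 2.804 × 10^-3 = 0.02263 mol
n(ZnO) = 0.02263 mol (1:1 ratio)
mass of ZnO = 0.02263 × 81.38 = 1.842 g

1.842 g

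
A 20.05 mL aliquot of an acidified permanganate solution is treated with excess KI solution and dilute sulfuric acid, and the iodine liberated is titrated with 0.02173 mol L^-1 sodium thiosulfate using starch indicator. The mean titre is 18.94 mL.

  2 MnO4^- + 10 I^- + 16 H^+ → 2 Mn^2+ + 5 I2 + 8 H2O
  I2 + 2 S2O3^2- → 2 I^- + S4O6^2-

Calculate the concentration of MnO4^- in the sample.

n(S2O3^2-) = 0.01894 × 0.02173 = 4.116 × 10^-4 mol
n(I2) = n(S2O3^2-)/2 = 2.058 × 10^-4 mol
From the 2:5 ratio, n(MnO4^-) in the aliquot = 2/5 × 2.058 × 10^-4 = 8.231 × 10^-5 mol
[MnO4^-] = 8.231 × 10^-5 / 0.02005 = 0.004105 mol/L

0.004105 mol/L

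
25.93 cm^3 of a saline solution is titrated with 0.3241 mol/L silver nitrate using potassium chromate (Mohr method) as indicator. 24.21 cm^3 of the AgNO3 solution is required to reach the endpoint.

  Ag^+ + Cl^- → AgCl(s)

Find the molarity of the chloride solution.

n(AgNO3) = 0.02421 L × 0.3241 mol/L = 7.846 × 10^-3 mol
n(Cl-) = 7.846 × 10^-3 mol (1:1 mole ratio)
[Cl-] = 7.846 × 10^-3 mol / 0.02593 L = 0.3026 mol/L

0.3026 mol/L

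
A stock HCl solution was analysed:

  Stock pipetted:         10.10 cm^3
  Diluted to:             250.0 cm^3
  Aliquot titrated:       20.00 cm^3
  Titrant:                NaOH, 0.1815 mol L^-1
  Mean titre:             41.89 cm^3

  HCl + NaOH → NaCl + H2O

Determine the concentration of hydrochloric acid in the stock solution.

n(NaOH) = 0.04189 × 0.1815 = 7.603 × 10^-3 mol
n(HCl) in the aliquot = 7.603 × 10^-3 mol (1:1 ratio)
[HCl]_dilute = 7.603 × 10^-3 / 0.02000 = 0.3802 mol/L
Dilution factor = 250.0 / 10.10 = 24.75
[HCl]_stock = 0.3802 × 24.75 = 9.410 mol/L

9.410 mol/L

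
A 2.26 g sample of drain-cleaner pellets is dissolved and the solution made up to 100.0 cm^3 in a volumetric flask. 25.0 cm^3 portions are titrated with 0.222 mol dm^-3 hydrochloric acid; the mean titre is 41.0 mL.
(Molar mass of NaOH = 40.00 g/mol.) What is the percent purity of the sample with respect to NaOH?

NaOH + HCl → NaCl + H2O
n(HCl) per titration = 0.0410 × 0.222 = 9.10 × 10^-3 mol
n(NaOH) in each aliquot = 9.10 × 10^-3 mol (1:1 ratio)
n(NaOH) in the whole flask = 9.10 × 10^-3 × 100.0/25.0 = 0.0364 mol
mass of NaOH = 0.0364 × 40.00 = 1.46 g
% NaOH = 1.46 / 2.26 × 100 = 64.4 %

64.4 %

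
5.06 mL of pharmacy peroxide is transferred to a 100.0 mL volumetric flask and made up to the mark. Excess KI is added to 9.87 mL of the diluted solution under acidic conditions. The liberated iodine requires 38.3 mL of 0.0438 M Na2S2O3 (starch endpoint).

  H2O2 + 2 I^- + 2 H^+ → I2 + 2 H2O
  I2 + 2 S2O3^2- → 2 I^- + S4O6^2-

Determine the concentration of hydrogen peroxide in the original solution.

1.68 M

n(S2O3^2-) = 0.0383 × 0.0438 = 1.68 × 10^-3 mol
n(I2) = n(S2O3^2-)/2 = 8.39 × 10^-4 mol
n(H2O2) in the aliquot = 8.39 × 10^-4 mol (1:1 ratio)
[H2O2]_dilute = 8.39 × 10^-4 / 0.00987 = 0.0850 mol/L
[H2O2]_original = 0.0850 × 100.0/5.06 = 1.68 mol/L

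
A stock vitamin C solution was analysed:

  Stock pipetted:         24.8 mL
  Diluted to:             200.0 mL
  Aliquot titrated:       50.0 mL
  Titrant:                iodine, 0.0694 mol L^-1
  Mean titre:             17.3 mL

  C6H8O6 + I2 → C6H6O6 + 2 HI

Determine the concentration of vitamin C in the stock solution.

n(I2) = 0.0173 × 0.0694 = 1.20 × 10^-3 mol
n(C6H8O6) in the aliquot = 1.20 × 10^-3 mol (1:1 ratio)
[C6H8O6]_dilute = 1.20 × 10^-3 / 0.0500 = 0.0240 mol/L
Dilution factor = 200.0 / 24.8 = 8.065
[C6H8O6]_stock = 0.0240 × 8.065 = 0.194 mol/L

0.194 mol/L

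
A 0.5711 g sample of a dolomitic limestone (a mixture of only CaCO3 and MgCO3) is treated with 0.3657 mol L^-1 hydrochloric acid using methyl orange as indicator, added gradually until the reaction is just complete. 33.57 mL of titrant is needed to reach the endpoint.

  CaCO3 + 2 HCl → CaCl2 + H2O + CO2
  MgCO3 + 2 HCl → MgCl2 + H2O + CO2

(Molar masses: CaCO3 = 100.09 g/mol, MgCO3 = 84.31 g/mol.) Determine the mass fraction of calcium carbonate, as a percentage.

59.51 %

n(HCl) = 0.03357 × 0.3657 = 0.01228 mol
Let x = n(CaCO3), y = n(MgCO3).
Titrant: 2x + 2y = 0.01228;  mass: 100.09x + 84.31y = 0.5711
Solving, x = 3.396 × 10^-3 mol, y = 2.743 × 10^-3 mol
mass of CaCO3 = 3.396 × 10^-3 × 100.09 = 0.3399 g
% CaCO3 = 0.3399 / 0.5711 × 100 = 59.51 %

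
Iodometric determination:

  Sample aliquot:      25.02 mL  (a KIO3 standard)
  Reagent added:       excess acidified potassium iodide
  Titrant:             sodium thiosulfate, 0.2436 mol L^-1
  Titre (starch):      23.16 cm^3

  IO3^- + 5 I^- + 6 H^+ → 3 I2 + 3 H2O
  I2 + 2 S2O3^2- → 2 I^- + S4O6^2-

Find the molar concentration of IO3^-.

n(S2O3^2-) = 0.02316 × 0.2436 = 5.642 × 10^-3 mol
n(I2) = n(S2O3^2-)/2 = 2.821 × 10^-3 mol
From the 1:3 ratio, n(IO3^-) in the aliquot = 1/3 × 2.821 × 10^-3 = 9.403 × 10^-4 mol
[IO3^-] = 9.403 × 10^-4 / 0.02502 = 0.03758 mol/L

0.03758 mol/L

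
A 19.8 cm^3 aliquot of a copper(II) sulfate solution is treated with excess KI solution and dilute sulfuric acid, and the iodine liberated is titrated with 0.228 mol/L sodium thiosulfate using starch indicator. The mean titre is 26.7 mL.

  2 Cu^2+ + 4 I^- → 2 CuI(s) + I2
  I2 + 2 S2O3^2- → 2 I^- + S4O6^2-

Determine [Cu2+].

n(S2O3^2-) = 0.0267 × 0.228 = 6.09 × 10^-3 mol
n(I2) = n(S2O3^2-)/2 = 3.04 × 10^-3 mol
From the 2:1 ratio, n(Cu2+) in the aliquot = 2/1 × 3.04 × 10^-3 = 6.09 × 10^-3 mol
[Cu2+] = 6.09 × 10^-3 / 0.0198 = 0.307 mol/L

0.307 mol/L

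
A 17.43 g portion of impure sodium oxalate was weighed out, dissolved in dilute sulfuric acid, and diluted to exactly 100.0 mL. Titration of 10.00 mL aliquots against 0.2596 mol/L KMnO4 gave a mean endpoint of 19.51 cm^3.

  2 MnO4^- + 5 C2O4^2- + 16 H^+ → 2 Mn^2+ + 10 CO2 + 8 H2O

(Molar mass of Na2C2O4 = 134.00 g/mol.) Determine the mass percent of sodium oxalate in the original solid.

n(KMnO4) per titration = 0.01951 × 0.2596 = 5.065 × 10^-3 mol
From the 5:2 ratio, n(Na2C2O4) in each aliquot = 5/2 × 5.065 × 10^-3 = 0.01266 mol
n(Na2C2O4) in the whole flask = 0.01266 × 100.0/10.00 = 0.1266 mol
mass of Na2C2O4 = 0.1266 × 134.00 = 16.97 g
% Na2C2O4 = 16.97 / 17.43 × 100 = 97.34 %

97.34 %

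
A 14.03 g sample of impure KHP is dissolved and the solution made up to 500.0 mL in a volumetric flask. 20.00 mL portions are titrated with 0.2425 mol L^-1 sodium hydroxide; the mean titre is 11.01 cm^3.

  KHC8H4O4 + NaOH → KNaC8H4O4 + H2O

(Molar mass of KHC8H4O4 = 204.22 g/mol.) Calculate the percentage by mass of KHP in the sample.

n(NaOH) per titration = 0.01101 × 0.2425 = 2.670 × 10^-3 mol
n(KHC8H4O4) in each aliquot = 2.670 × 10^-3 mol (1:1 ratio)
n(KHC8H4O4) in the whole flask = 2.670 × 10^-3 × 500.0/20.00 = 0.06675 mol
mass of KHC8H4O4 = 0.06675 × 204.22 = 13.63 g
% KHC8H4O4 = 13.63 / 14.03 × 100 = 97.16 %

97.16 %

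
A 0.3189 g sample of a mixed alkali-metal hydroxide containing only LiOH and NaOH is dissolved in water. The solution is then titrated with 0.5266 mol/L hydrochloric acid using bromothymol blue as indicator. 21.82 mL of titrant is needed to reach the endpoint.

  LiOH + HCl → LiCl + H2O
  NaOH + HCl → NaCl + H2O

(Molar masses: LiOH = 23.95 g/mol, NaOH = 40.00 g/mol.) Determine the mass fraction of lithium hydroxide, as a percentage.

65.84 %

n(HCl) = 0.02182 × 0.5266 = 0.01149 mol
Let x = n(LiOH), y = n(NaOH).
Titrant: 1x + 1y = 0.01149;  mass: 23.95x + 40.00y = 0.3189
Solving, x = 8.767 × 10^-3 mol, y = 2.723 × 10^-3 mol
mass of LiOH = 8.767 × 10^-3 × 23.95 = 0.2100 g
% LiOH = 0.2100 / 0.3189 × 100 = 65.84 %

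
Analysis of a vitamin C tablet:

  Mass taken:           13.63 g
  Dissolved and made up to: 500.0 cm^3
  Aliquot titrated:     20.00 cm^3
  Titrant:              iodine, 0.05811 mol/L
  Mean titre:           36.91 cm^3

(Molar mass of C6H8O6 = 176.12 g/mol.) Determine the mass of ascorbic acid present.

C6H8O6 + I2 → C6H6O6 + 2 HI
n(I2) per titration = 0.03691 × 0.05811 = 2.145 × 10^-3 mol
n(C6H8O6) in each aliquot = 2.145 × 10^-3 mol (1:1 ratio)
n(C6H8O6) in the whole flask = 2.145 × 10^-3 × 500.0/20.00 = 0.05362 mol
mass of C6H8O6 = 0.05362 × 176.12 = 9.444 g

9.444 g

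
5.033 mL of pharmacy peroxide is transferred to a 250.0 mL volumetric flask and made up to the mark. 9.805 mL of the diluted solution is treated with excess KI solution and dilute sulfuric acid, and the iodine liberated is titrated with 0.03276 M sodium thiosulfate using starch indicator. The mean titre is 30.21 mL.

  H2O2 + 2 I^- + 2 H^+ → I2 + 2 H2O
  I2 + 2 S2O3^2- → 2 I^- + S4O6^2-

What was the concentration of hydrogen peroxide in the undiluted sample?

n(S2O3^2-) = 0.03021 × 0.03276 = 9.897 × 10^-4 mol
n(I2) = n(S2O3^2-)/2 = 4.948 × 10^-4 mol
n(H2O2) in the aliquot = 4.948 × 10^-4 mol (1:1 ratio)
[H2O2]_dilute = 4.948 × 10^-4 / 0.009805 = 0.05047 mol/L
[H2O2]_original = 0.05047 × 250.0/5.033 = 2.507 mol/L

2.507 M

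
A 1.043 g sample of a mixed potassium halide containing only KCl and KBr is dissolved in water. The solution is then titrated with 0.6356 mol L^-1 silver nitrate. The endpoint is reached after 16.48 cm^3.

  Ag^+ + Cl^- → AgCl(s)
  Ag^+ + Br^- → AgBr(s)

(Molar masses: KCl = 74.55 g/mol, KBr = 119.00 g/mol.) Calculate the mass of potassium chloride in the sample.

n(AgNO3) = 0.01648 × 0.6356 = 0.01047 mol
Let x = n(KCl), y = n(KBr).
Titrant: 1x + 1y = 0.01047;  mass: 74.55x + 119.00y = 1.043
Solving, x = 4.578 × 10^-3 mol, y = 5.897 × 10^-3 mol
mass of KCl = 4.578 × 10^-3 × 74.55 = 0.3413 g

0.3413 g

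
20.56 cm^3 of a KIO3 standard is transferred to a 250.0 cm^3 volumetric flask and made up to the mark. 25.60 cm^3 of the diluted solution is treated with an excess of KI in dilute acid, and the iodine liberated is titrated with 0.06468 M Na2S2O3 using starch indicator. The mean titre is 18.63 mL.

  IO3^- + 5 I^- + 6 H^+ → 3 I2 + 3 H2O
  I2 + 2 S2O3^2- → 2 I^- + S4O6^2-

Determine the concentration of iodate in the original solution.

n(S2O3^2-) = 0.01863 × 0.06468 = 1.205 × 10^-3 mol
n(I2) = n(S2O3^2-)/2 = 6.025 × 10^-4 mol
From the 1:3 ratio, n(IO3^-) in the aliquot = 1/3 × 6.025 × 10^-4 = 2.008 × 10^-4 mol
[IO3^-]_dilute = 2.008 × 10^-4 / 0.02560 = 0.007845 mol/L
[IO3^-]_original = 0.007845 × 250.0/20.56 = 0.09539 mol/L

0.09539 M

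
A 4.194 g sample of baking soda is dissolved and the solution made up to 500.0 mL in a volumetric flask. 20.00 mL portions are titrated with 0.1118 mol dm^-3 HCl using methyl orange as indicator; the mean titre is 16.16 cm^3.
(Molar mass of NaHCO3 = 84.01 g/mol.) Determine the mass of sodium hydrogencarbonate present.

3.794 g

NaHCO3 + HCl → NaCl + H2O + CO2
n(HCl) per titration = 0.01616 × 0.1118 = 1.807 × 10^-3 mol
n(NaHCO3) in each aliquot = 1.807 × 10^-3 mol (1:1 ratio)
n(NaHCO3) in the whole flask = 1.807 × 10^-3 × 500.0/20.00 = 0.04517 mol
mass of NaHCO3 = 0.04517 × 84.01 = 3.794 g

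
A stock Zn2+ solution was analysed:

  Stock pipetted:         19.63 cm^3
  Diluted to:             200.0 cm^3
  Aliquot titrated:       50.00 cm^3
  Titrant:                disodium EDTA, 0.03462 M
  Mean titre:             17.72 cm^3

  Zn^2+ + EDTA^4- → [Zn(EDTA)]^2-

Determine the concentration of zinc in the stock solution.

0.1250 M

n(EDTA) = 0.01772 × 0.03462 = 6.135 × 10^-4 mol
n(Zn2+) in the aliquot = 6.135 × 10^-4 mol (1:1 ratio)
[Zn2+]_dilute = 6.135 × 10^-4 / 0.05000 = 0.01227 mol/L
Dilution factor = 200.0 / 19.63 = 10.19
[Zn2+]_stock = 0.01227 × 10.19 = 0.1250 mol/L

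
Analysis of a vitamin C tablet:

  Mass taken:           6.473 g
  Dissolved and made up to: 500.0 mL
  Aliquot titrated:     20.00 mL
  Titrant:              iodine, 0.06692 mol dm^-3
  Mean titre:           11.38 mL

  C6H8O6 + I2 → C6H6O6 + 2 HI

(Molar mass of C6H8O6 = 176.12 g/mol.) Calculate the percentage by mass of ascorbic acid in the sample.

n(I2) per titration = 0.01138 × 0.06692 = 7.615 × 10^-4 mol
n(C6H8O6) in each aliquot = 7.615 × 10^-4 mol (1:1 ratio)
n(C6H8O6) in the whole flask = 7.615 × 10^-4 × 500.0/20.00 = 0.01904 mol
mass of C6H8O6 = 0.01904 × 176.12 = 3.353 g
% C6H8O6 = 3.353 / 6.473 × 100 = 51.80 %

51.80 %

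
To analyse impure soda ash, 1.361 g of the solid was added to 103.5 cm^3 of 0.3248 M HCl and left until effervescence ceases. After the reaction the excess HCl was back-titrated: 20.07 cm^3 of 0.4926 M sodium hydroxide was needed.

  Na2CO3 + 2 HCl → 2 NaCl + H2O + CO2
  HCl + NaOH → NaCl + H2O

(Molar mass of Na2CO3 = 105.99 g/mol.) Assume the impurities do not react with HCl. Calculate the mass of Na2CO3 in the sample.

1.258 g

n(HCl) added = 0.1035 × 0.3248 = 0.03362 mol
n(NaOH) used in back-titration = 0.02007 × 0.4926 = 9.886 × 10^-3 mol
n(HCl) left over = 9.886 × 10^-3 mol (1:1 ratio)
n(HCl) consumed by analyte = 0.03362 − 9.886 × 10^-3 = 0.02373 mol
From the 1:2 ratio, n(Na2CO3) = 1/2 × 0.02373 = 0.01187 mol
mass of Na2CO3 = 0.01187 × 105.99 = 1.258 g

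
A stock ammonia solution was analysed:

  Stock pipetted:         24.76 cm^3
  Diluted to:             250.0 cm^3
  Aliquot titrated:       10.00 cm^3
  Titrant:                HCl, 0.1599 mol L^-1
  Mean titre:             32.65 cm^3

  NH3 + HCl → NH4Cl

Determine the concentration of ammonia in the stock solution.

5.271 mol/L

n(HCl) = 0.03265 × 0.1599 = 5.221 × 10^-3 mol
n(NH3) in the aliquot = 5.221 × 10^-3 mol (1:1 ratio)
[NH3]_dilute = 5.221 × 10^-3 / 0.01000 = 0.5221 mol/L
Dilution factor = 250.0 / 24.76 = 10.10
[NH3]_stock = 0.5221 × 10.10 = 5.271 mol/L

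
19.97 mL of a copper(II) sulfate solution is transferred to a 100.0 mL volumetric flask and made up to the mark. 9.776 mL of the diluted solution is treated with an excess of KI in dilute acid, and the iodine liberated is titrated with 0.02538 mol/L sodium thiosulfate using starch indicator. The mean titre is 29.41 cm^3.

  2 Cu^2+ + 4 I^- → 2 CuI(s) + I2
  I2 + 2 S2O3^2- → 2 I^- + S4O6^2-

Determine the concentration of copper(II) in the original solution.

n(S2O3^2-) = 0.02941 × 0.02538 = 7.464 × 10^-4 mol
n(I2) = n(S2O3^2-)/2 = 3.732 × 10^-4 mol
From the 2:1 ratio, n(Cu2+) in the aliquot = 2/1 × 3.732 × 10^-4 = 7.464 × 10^-4 mol
[Cu2+]_dilute = 7.464 × 10^-4 / 0.009776 = 0.07635 mol/L
[Cu2+]_original = 0.07635 × 100.0/19.97 = 0.3823 mol/L

0.3823 mol/L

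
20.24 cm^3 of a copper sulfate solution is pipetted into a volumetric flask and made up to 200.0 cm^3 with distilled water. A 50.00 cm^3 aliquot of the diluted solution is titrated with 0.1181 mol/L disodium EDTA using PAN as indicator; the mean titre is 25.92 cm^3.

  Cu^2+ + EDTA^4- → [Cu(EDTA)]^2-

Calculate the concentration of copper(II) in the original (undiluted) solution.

n(EDTA) = 0.02592 × 0.1181 = 3.061 × 10^-3 mol
n(Cu2+) in the aliquot = 3.061 × 10^-3 mol (1:1 ratio)
[Cu2+]_dilute = 3.061 × 10^-3 / 0.05000 = 0.06122 mol/L
Dilution factor = 200.0 / 20.24 = 9.881
[Cu2+]_stock = 0.06122 × 9.881 = 0.6050 mol/L

0.6050 mol/L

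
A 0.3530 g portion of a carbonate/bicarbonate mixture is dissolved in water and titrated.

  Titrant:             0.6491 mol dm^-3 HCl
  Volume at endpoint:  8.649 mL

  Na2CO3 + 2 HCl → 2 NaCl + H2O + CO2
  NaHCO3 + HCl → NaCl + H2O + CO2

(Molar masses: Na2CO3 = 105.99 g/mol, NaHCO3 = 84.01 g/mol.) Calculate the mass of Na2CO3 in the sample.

n(HCl) = 0.008649 × 0.6491 = 5.614 × 10^-3 mol
Let x = n(Na2CO3), y = n(NaHCO3).
Titrant: 2x + 1y = 5.614 × 10^-3;  mass: 105.99x + 84.01y = 0.3530
Solving, x = 1.913 × 10^-3 mol, y = 1.789 × 10^-3 mol
mass of Na2CO3 = 1.913 × 10^-3 × 105.99 = 0.2027 g

0.2027 g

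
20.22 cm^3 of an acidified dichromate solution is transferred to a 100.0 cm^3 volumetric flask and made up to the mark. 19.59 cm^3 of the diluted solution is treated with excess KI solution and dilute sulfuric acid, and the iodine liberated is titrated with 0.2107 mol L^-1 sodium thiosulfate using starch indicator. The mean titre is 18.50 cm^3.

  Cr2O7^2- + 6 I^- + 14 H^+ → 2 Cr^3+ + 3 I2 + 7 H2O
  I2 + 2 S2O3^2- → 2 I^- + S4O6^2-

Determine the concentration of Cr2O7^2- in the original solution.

0.1640 mol/L

n(S2O3^2-) = 0.01850 × 0.2107 = 3.898 × 10^-3 mol
n(I2) = n(S2O3^2-)/2 = 1.949 × 10^-3 mol
From the 1:3 ratio, n(Cr2O7^2-) in the aliquot = 1/3 × 1.949 × 10^-3 = 6.497 × 10^-4 mol
[Cr2O7^2-]_dilute = 6.497 × 10^-4 / 0.01959 = 0.03316 mol/L
[Cr2O7^2-]_original = 0.03316 × 100.0/20.22 = 0.1640 mol/L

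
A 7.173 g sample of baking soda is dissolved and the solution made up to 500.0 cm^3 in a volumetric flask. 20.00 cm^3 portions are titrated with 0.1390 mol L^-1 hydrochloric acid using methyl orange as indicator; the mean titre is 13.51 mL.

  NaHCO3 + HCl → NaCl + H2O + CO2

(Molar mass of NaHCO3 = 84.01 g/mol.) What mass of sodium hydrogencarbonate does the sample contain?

n(HCl) per titration = 0.01351 × 0.1390 = 1.878 × 10^-3 mol
n(NaHCO3) in each aliquot = 1.878 × 10^-3 mol (1:1 ratio)
n(NaHCO3) in the whole flask = 1.878 × 10^-3 × 500.0/20.00 = 0.04695 mol
mass of NaHCO3 = 0.04695 × 84.01 = 3.944 g

3.944 g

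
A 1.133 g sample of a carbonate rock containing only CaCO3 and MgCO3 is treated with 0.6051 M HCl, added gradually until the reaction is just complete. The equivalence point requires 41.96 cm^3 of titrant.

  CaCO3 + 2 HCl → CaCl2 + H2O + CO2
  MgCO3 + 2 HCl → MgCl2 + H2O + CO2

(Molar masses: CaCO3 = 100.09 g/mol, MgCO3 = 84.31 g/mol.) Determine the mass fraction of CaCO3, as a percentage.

35.09 %

n(HCl) = 0.04196 × 0.6051 = 0.02539 mol
Let x = n(CaCO3), y = n(MgCO3).
Titrant: 2x + 2y = 0.02539;  mass: 100.09x + 84.31y = 1.133
Solving, x = 3.972 × 10^-3 mol, y = 8.723 × 10^-3 mol
mass of CaCO3 = 3.972 × 10^-3 × 100.09 = 0.3976 g
% CaCO3 = 0.3976 / 1.133 × 100 = 35.09 %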